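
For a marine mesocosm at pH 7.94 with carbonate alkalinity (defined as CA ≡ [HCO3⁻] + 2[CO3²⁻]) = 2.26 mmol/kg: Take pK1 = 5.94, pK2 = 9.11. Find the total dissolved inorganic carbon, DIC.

DIC = 2.15 mmol/kg

CA = [HCO3⁻] + 2[CO3²⁻] = (α₁ + 2α₂)·DIC
At pH 7.94: [H⁺]/K1 = 10^-2.00 = 0.010000, K2/[H⁺] = 10^-1.17 = 0.067608
α₁ = 1/(1 + 0.010000 + 0.067608) = 1/1.0776 = 0.9280; α₂ = α₁·K2/[H⁺] = 0.06274
α₁ + 2α₂ = 1.0535
DIC = CA / (α₁ + 2α₂) = 2.26 / 1.0535 = 2.15 mmol/kg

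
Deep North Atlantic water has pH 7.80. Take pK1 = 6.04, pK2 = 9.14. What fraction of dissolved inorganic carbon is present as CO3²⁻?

α₂ = 0.0430

α₂ = 1 / (1 + [H⁺]/K2 + [H⁺]²/(K1K2)) = 1 / (1 + 10^+1.34 + 10^-0.42)
   = 1 / (1 + 21.878 + 0.38019) = 1/23.258 = 0.04300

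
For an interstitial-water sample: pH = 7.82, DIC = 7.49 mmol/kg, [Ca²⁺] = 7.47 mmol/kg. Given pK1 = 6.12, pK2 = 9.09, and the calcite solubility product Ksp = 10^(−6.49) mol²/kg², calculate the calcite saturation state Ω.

α₂ = 1 / (1 + [H⁺]/K2 + [H⁺]²/(K1K2)) = 1 / (1 + 10^+1.27 + 10^-0.43)
   = 1 / (1 + 18.621 + 0.37154) = 1/19.992 = 0.05002
[CO3²⁻] = α₂ × DIC = 0.05002 × 7.49 = 0.3746 mmol/kg
Ksp = 10^(−6.49) = 3.236×10^-7
Ω = [Ca²⁺][CO3²⁻]/Ksp = (7.47×10^-3)(3.746×10^-4) / 3.236×10^-7 = 8.65

Ω = 8.65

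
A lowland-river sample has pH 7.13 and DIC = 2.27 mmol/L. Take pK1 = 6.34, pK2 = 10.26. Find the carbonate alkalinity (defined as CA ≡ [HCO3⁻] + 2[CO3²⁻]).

CA = [HCO3⁻] + 2[CO3²⁻] = (α₁ + 2α₂)·DIC
At pH 7.13: [H⁺]/K1 = 10^-0.79 = 0.16218, K2/[H⁺] = 10^-3.13 = 0.00074131
α₁ = 1/(1 + 0.16218 + 0.00074131) = 1/1.1629 = 0.8599; α₂ = α₁·K2/[H⁺] = 0.0006375
α₁ + 2α₂ = 0.8612
CA = 0.8612 × 2.27 = 1.95 mmol/L

CA = 1.95 mmol/L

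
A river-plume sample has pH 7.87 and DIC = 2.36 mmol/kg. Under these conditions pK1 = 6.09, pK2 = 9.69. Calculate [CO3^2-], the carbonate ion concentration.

α₂ = 1 / (1 + [H⁺]/K2 + [H⁺]²/(K1K2)) = 1 / (1 + 10^+1.82 + 10^+0.04)
   = 1 / (1 + 66.069 + 1.0965) = 1/68.166 = 0.01467
[CO3²⁻] = α₂ × DIC = 0.01467 × 2.36 = 0.0346 mmol/kg

[CO3²⁻] = 0.0346 mmol/kg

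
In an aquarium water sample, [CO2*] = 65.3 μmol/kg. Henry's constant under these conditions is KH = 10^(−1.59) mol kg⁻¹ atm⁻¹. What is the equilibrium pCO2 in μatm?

KH = 10^(−1.59) = 2.570×10^-2 mol kg⁻¹ atm⁻¹
pCO2 = [CO2*]/KH = 65.3×10^-6 / 2.570×10^-2 = 2.54×10^-3 atm = 2540 μatm

pCO2 = 2540 μatm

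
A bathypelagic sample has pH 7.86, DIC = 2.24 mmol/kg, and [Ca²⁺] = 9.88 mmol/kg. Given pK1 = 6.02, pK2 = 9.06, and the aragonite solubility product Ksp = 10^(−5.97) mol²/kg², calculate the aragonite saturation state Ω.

Ω = 1.21

α₂ = 1 / (1 + [H⁺]/K2 + [H⁺]²/(K1K2)) = 1 / (1 + 10^+1.20 + 10^-0.64)
   = 1 / (1 + 15.849 + 0.22909) = 1/17.078 = 0.05855
[CO3²⁻] = α₂ × DIC = 0.05855 × 2.24 = 0.1312 mmol/kg
Ksp = 10^(−5.97) = 1.072×10^-6
Ω = [Ca²⁺][CO3²⁻]/Ksp = (9.88×10^-3)(1.312×10^-4) / 1.072×10^-6 = 1.21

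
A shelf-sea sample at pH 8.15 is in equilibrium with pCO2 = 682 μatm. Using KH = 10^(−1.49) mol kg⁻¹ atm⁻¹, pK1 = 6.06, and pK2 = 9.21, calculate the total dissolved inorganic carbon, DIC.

DIC = 2.97 mmol/kg

[CO2*] = KH · pCO2 = 10^(−1.49) × 682×10^-6 = 2.207×10^-5 mol/kg
α₀ = 1/(1 + K1/[H⁺] + K1K2/[H⁺]²) = 1/(1 + 10^+2.09 + 10^+1.03) = 0.007422
DIC = [CO2*]/α₀ = 2.207×10^-5 / 0.007422 = 2.97 mmol/kg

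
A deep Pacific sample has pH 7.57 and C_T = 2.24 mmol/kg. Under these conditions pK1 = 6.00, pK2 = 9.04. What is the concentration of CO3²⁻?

[CO3²⁻] = 0.0716 mmol/kg

α₂ = 1 / (1 + [H⁺]/K2 + [H⁺]²/(K1K2)) = 1 / (1 + 10^+1.47 + 10^-0.10)
   = 1 / (1 + 29.512 + 0.79433) = 1/31.306 = 0.03194
[CO3²⁻] = α₂ × DIC = 0.03194 × 2.24 = 0.0716 mmol/kg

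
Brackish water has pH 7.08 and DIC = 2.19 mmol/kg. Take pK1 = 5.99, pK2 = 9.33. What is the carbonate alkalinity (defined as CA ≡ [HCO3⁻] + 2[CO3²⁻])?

CA = [HCO3⁻] + 2[CO3²⁻] = (α₁ + 2α₂)·DIC
At pH 7.08: [H⁺]/K1 = 10^-1.09 = 0.081283, K2/[H⁺] = 10^-2.25 = 0.0056234
α₁ = 1/(1 + 0.081283 + 0.0056234) = 1/1.0869 = 0.9200; α₂ = α₁·K2/[H⁺] = 0.005174
α₁ + 2α₂ = 0.9304
CA = 0.9304 × 2.19 = 2.04 mmol/kg

CA = 2.04 mmol/kg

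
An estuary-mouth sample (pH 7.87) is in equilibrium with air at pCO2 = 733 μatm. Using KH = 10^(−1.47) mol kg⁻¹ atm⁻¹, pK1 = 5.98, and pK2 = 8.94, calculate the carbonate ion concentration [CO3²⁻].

[CO3²⁻] = 0.164 mmol/kg

[CO2*] = KH · pCO2 = 10^(−1.47) × 733×10^-6 = 2.484×10^-5 mol/kg
α₀ = 1/(1 + K1/[H⁺] + K1K2/[H⁺]²) = 1/(1 + 10^+1.89 + 10^+0.82) = 0.01173
DIC = [CO2*]/α₀ = 2.484×10^-5 / 0.01173 = 2.117 mmol/kg
[CO3²⁻] = α₂·DIC; α₂ = 0.07752, so [CO3²⁻] = 0.07752 × 2.117 = 0.164 mmol/kg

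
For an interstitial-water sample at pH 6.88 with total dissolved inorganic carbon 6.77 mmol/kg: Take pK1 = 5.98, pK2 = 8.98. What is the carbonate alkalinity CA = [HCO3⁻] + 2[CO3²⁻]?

CA = 6.07 mmol/kg

CA = [HCO3⁻] + 2[CO3²⁻] = (α₁ + 2α₂)·DIC
At pH 6.88: [H⁺]/K1 = 10^-0.90 = 0.12589, K2/[H⁺] = 10^-2.10 = 0.0079433
α₁ = 1/(1 + 0.12589 + 0.0079433) = 1/1.1338 = 0.8820; α₂ = α₁·K2/[H⁺] = 0.007006
α₁ + 2α₂ = 0.8960
CA = 0.8960 × 6.77 = 6.07 mmol/kg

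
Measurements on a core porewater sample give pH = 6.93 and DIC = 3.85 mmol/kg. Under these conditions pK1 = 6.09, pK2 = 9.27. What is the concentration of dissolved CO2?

[CO2*] = 0.484 mmol/kg

α₀ = 1 / (1 + K1/[H⁺] + K1K2/[H⁺]²) = 1 / (1 + 10^+0.84 + 10^-1.50)
   = 1 / (1 + 6.9183 + 0.031623) = 1/7.9499 = 0.1258
[CO2*] = α₀ × DIC = 0.1258 × 3.85 = 0.484 mmol/kg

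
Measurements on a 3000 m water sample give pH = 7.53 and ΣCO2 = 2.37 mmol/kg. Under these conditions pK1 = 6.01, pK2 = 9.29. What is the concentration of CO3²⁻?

[CO3²⁻] = 0.0393 mmol/kg

α₂ = 1 / (1 + [H⁺]/K2 + [H⁺]²/(K1K2)) = 1 / (1 + 10^+1.76 + 10^+0.24)
   = 1 / (1 + 57.544 + 1.7378) = 1/60.282 = 0.01659
[CO3²⁻] = α₂ × DIC = 0.01659 × 2.37 = 0.0393 mmol/kg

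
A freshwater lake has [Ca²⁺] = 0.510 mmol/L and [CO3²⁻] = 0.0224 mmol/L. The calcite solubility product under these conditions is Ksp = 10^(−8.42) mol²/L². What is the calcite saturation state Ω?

Ksp = 10^(−8.42) = 3.802×10^-9
Ω = [Ca²⁺][CO3²⁻]/Ksp = (0.510×10^-3)(0.0224×10^-3) / 3.802×10^-9 = 3.00

Ω = 3.00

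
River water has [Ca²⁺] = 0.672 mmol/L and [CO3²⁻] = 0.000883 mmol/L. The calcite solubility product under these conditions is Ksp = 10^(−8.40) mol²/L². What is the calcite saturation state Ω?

Ω = 0.149

Ksp = 10^(−8.40) = 3.981×10^-9
Ω = [Ca²⁺][CO3²⁻]/Ksp = (0.672×10^-3)(0.000883×10^-3) / 3.981×10^-9 = 0.149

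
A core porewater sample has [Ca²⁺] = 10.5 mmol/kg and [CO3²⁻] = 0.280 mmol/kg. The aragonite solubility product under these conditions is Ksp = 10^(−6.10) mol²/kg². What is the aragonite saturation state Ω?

Ω = 3.70

Ksp = 10^(−6.10) = 7.943×10^-7
Ω = [Ca²⁺][CO3²⁻]/Ksp = (10.5×10^-3)(0.280×10^-3) / 7.943×10^-7 = 3.70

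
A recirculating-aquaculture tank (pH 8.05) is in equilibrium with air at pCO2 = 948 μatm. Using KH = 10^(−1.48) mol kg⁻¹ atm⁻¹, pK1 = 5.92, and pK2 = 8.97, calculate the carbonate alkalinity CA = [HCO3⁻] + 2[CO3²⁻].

CA = 5.25 mmol/kg

[CO2*] = KH · pCO2 = 10^(−1.48) × 948×10^-6 = 3.139×10^-5 mol/kg
α₀ = 1/(1 + K1/[H⁺] + K1K2/[H⁺]²) = 1/(1 + 10^+2.13 + 10^+1.21) = 0.006574
DIC = [CO2*]/α₀ = 3.139×10^-5 / 0.006574 = 4.775 mmol/kg
CA = (α₁ + 2α₂)·DIC = (0.8868 + 2×0.1066) × 4.775 = 5.25 mmol/kg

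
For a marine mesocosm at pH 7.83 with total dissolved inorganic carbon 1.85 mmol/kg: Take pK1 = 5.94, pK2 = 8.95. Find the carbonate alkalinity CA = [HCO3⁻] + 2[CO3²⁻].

CA = [HCO3⁻] + 2[CO3²⁻] = (α₁ + 2α₂)·DIC
At pH 7.83: [H⁺]/K1 = 10^-1.89 = 0.012882, K2/[H⁺] = 10^-1.12 = 0.075858
α₁ = 1/(1 + 0.012882 + 0.075858) = 1/1.0887 = 0.9185; α₂ = α₁·K2/[H⁺] = 0.06967
α₁ + 2α₂ = 1.0578
CA = 1.0578 × 1.85 = 1.96 mmol/kg

CA = 1.96 mmol/kg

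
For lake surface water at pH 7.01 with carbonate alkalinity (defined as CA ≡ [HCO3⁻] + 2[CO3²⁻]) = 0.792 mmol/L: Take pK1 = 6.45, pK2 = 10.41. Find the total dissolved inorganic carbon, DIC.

DIC = 1.01 mmol/L

CA = [HCO3⁻] + 2[CO3²⁻] = (α₁ + 2α₂)·DIC
At pH 7.01: [H⁺]/K1 = 10^-0.56 = 0.27542, K2/[H⁺] = 10^-3.40 = 0.00039811
α₁ = 1/(1 + 0.27542 + 0.00039811) = 1/1.2758 = 0.7838; α₂ = α₁·K2/[H⁺] = 0.0003120
α₁ + 2α₂ = 0.7844
DIC = CA / (α₁ + 2α₂) = 0.792 / 0.7844 = 1.01 mmol/L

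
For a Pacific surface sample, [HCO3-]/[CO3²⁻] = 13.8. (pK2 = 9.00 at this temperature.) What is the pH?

From K2 = [H⁺][CO3²⁻]/[HCO3-]:  pH = pK2 − log₁₀([HCO3-]/[CO3²⁻])
log₁₀(13.8) = +1.140
pH = 9.00 − (+1.140) = 7.86

pH = 7.86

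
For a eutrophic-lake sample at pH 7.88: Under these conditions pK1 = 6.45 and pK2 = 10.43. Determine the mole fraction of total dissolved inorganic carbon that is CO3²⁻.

α₂ = 1 / (1 + [H⁺]/K2 + [H⁺]²/(K1K2)) = 1 / (1 + 10^+2.55 + 10^+1.12)
   = 1 / (1 + 354.81 + 13.183) = 1/369.00 = 0.002710

α₂ = 0.00271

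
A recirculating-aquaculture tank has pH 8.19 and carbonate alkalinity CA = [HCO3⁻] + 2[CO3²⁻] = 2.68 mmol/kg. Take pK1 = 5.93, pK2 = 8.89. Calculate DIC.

DIC = 2.31 mmol/kg

CA = [HCO3⁻] + 2[CO3²⁻] = (α₁ + 2α₂)·DIC
At pH 8.19: [H⁺]/K1 = 10^-2.26 = 0.0054954, K2/[H⁺] = 10^-0.70 = 0.19953
α₁ = 1/(1 + 0.0054954 + 0.19953) = 1/1.2050 = 0.8299; α₂ = α₁·K2/[H⁺] = 0.1656
α₁ + 2α₂ = 1.1610
DIC = CA / (α₁ + 2α₂) = 2.68 / 1.1610 = 2.31 mmol/kg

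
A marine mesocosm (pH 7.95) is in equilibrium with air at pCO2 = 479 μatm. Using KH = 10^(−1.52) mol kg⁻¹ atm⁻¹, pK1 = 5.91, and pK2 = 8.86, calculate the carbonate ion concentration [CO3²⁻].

[CO3²⁻] = 0.195 mmol/kg

[CO2*] = KH · pCO2 = 10^(−1.52) × 479×10^-6 = 1.447×10^-5 mol/kg
α₀ = 1/(1 + K1/[H⁺] + K1K2/[H⁺]²) = 1/(1 + 10^+2.04 + 10^+1.13) = 0.008056
DIC = [CO2*]/α₀ = 1.447×10^-5 / 0.008056 = 1.796 mmol/kg
[CO3²⁻] = α₂·DIC; α₂ = 0.1087, so [CO3²⁻] = 0.1087 × 1.796 = 0.195 mmol/kg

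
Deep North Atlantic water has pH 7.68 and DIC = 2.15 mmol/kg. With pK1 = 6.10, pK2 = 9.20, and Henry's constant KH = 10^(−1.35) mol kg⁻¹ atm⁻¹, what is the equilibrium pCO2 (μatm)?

α₀ = 1 / (1 + K1/[H⁺] + K1K2/[H⁺]²) = 1 / (1 + 10^+1.58 + 10^+0.06)
   = 1 / (1 + 38.019 + 1.1482) = 1/40.167 = 0.02490
[CO2*] = α₀ × DIC = 0.02490 × 2.15 = 0.05353 mmol/kg
pCO2 = [CO2*]/KH = 5.353×10^-5 / 4.467×10^-2 = 1200 μatm

pCO2 = 1200 μatm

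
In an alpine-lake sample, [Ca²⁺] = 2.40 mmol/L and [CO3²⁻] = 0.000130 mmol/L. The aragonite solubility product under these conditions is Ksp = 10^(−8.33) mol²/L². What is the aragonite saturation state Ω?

Ksp = 10^(−8.33) = 4.677×10^-9
Ω = [Ca²⁺][CO3²⁻]/Ksp = (2.40×10^-3)(0.000130×10^-3) / 4.677×10^-9 = 0.0667

Ω = 0.0667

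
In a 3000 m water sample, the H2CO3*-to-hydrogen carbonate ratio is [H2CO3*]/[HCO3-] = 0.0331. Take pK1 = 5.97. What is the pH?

pH = 7.45

From K1 = [H⁺][HCO3-]/[H2CO3*]:  pH = pK1 − log₁₀([H2CO3*]/[HCO3-])
log₁₀(0.0331) = -1.480
pH = 5.97 − (-1.480) = 7.45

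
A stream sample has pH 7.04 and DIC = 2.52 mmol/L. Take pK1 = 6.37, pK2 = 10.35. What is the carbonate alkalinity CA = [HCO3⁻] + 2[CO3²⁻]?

CA = [HCO3⁻] + 2[CO3²⁻] = (α₁ + 2α₂)·DIC
At pH 7.04: [H⁺]/K1 = 10^-0.67 = 0.21380, K2/[H⁺] = 10^-3.31 = 0.00048978
α₁ = 1/(1 + 0.21380 + 0.00048978) = 1/1.2143 = 0.8235; α₂ = α₁·K2/[H⁺] = 0.0004033
α₁ + 2α₂ = 0.8243
CA = 0.8243 × 2.52 = 2.08 mmol/L

CA = 2.08 mmol/L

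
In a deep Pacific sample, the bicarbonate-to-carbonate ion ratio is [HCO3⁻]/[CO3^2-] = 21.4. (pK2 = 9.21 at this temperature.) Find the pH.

pH = 7.88

From K2 = [H⁺][CO3^2-]/[HCO3⁻]:  pH = pK2 − log₁₀([HCO3⁻]/[CO3^2-])
log₁₀(21.4) = +1.330
pH = 9.21 − (+1.330) = 7.88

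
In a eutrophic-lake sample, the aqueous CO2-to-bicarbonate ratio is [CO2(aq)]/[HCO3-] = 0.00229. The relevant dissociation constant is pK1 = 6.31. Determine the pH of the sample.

From K1 = [H⁺][HCO3-]/[CO2(aq)]:  pH = pK1 − log₁₀([CO2(aq)]/[HCO3-])
log₁₀(0.00229) = -2.640
pH = 6.31 − (-2.640) = 8.95

pH = 8.95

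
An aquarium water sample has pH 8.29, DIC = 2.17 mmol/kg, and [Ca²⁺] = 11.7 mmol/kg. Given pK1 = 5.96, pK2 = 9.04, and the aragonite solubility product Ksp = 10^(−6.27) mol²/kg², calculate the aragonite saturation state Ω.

Ω = 7.11

α₂ = 1 / (1 + [H⁺]/K2 + [H⁺]²/(K1K2)) = 1 / (1 + 10^+0.75 + 10^-1.58)
   = 1 / (1 + 5.6234 + 0.026303) = 1/6.6497 = 0.1504
[CO3²⁻] = α₂ × DIC = 0.1504 × 2.17 = 0.3263 mmol/kg
Ksp = 10^(−6.27) = 5.370×10^-7
Ω = [Ca²⁺][CO3²⁻]/Ksp = (11.7×10^-3)(3.263×10^-4) / 5.370×10^-7 = 7.11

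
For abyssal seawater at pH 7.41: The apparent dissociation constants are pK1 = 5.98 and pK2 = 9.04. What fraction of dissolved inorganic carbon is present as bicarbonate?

α₁ = 0.943

α₁ = 1 / (1 + [H⁺]/K1 + K2/[H⁺]) = 1 / (1 + 10^-1.43 + 10^-1.63)
   = 1 / (1 + 0.037154 + 0.023442) = 1/1.0606 = 0.9429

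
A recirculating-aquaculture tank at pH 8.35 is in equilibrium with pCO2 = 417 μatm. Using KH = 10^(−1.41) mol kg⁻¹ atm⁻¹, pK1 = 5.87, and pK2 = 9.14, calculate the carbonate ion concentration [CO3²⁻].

[CO2*] = KH · pCO2 = 10^(−1.41) × 417×10^-6 = 1.622×10^-5 mol/kg
α₀ = 1/(1 + K1/[H⁺] + K1K2/[H⁺]²) = 1/(1 + 10^+2.48 + 10^+1.69) = 0.002841
DIC = [CO2*]/α₀ = 1.622×10^-5 / 0.002841 = 5.710 mmol/kg
[CO3²⁻] = α₂·DIC; α₂ = 0.1392, so [CO3²⁻] = 0.1392 × 5.710 = 0.795 mmol/kg

[CO3²⁻] = 0.795 mmol/kg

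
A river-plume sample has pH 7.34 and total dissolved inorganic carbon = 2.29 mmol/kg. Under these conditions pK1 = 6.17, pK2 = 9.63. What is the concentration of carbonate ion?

α₂ = 1 / (1 + [H⁺]/K2 + [H⁺]²/(K1K2)) = 1 / (1 + 10^+2.29 + 10^+1.12)
   = 1 / (1 + 194.98 + 13.183) = 1/209.17 = 0.004781
[CO3²⁻] = α₂ × DIC = 0.004781 × 2.29 = 0.0109 mmol/kg = 10.9 μmol/kg

[CO3²⁻] = 10.9 μmol/kg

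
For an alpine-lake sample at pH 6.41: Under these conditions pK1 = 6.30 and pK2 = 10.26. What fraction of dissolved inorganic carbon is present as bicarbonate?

α₁ = 1 / (1 + [H⁺]/K1 + K2/[H⁺]) = 1 / (1 + 10^-0.11 + 10^-3.85)
   = 1 / (1 + 0.77625 + 0.00014125) = 1/1.7764 = 0.5629

α₁ = 0.563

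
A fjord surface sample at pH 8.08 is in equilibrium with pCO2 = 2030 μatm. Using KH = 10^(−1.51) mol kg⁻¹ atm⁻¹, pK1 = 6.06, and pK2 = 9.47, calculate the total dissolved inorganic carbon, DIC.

[CO2*] = KH · pCO2 = 10^(−1.51) × 2030×10^-6 = 6.273×10^-5 mol/kg
α₀ = 1/(1 + K1/[H⁺] + K1K2/[H⁺]²) = 1/(1 + 10^+2.02 + 10^+0.63) = 0.009093
DIC = [CO2*]/α₀ = 6.273×10^-5 / 0.009093 = 6.90 mmol/kg

DIC = 6.90 mmol/kg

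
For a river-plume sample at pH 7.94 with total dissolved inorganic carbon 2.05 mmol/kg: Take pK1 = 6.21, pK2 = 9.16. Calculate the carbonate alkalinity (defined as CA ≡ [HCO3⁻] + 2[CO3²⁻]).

CA = [HCO3⁻] + 2[CO3²⁻] = (α₁ + 2α₂)·DIC
At pH 7.94: [H⁺]/K1 = 10^-1.73 = 0.018621, K2/[H⁺] = 10^-1.22 = 0.060256
α₁ = 1/(1 + 0.018621 + 0.060256) = 1/1.0789 = 0.9269; α₂ = α₁·K2/[H⁺] = 0.05585
α₁ + 2α₂ = 1.0386
CA = 1.0386 × 2.05 = 2.13 mmol/kg

CA = 2.13 mmol/kg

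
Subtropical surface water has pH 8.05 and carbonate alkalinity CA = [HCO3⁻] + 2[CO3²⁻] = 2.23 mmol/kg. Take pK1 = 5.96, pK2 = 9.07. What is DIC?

DIC = 2.07 mmol/kg

CA = [HCO3⁻] + 2[CO3²⁻] = (α₁ + 2α₂)·DIC
At pH 8.05: [H⁺]/K1 = 10^-2.09 = 0.0081283, K2/[H⁺] = 10^-1.02 = 0.095499
α₁ = 1/(1 + 0.0081283 + 0.095499) = 1/1.1036 = 0.9061; α₂ = α₁·K2/[H⁺] = 0.08653
α₁ + 2α₂ = 1.0792
DIC = CA / (α₁ + 2α₂) = 2.23 / 1.0792 = 2.07 mmol/kg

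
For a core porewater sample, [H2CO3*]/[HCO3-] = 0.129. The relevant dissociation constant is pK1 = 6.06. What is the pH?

pH = 6.95

From K1 = [H⁺][HCO3-]/[H2CO3*]:  pH = pK1 − log₁₀([H2CO3*]/[HCO3-])
log₁₀(0.129) = -0.889
pH = 6.06 − (-0.889) = 6.95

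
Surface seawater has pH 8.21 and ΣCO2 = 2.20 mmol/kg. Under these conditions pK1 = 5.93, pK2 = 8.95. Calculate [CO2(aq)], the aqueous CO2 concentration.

α₀ = 1 / (1 + K1/[H⁺] + K1K2/[H⁺]²) = 1 / (1 + 10^+2.28 + 10^+1.54)
   = 1 / (1 + 190.55 + 34.674) = 1/226.22 = 0.004420
[CO2*] = α₀ × DIC = 0.004420 × 2.20 = 0.00973 mmol/kg = 9.73 μmol/kg

[CO2*] = 9.73 μmol/kg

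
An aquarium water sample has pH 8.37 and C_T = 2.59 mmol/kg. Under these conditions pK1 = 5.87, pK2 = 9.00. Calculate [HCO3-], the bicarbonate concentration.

α₁ = 1 / (1 + [H⁺]/K1 + K2/[H⁺]) = 1 / (1 + 10^-2.50 + 10^-0.63)
   = 1 / (1 + 0.0031623 + 0.23442) = 1/1.2376 = 0.8080
[HCO3⁻] = α₁ × DIC = 0.8080 × 2.59 = 2.09 mmol/kg

[HCO3⁻] = 2.09 mmol/kg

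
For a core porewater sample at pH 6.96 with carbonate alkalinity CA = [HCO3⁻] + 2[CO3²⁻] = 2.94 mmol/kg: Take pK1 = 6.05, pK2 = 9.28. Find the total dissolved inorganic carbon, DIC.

CA = [HCO3⁻] + 2[CO3²⁻] = (α₁ + 2α₂)·DIC
At pH 6.96: [H⁺]/K1 = 10^-0.91 = 0.12303, K2/[H⁺] = 10^-2.32 = 0.0047863
α₁ = 1/(1 + 0.12303 + 0.0047863) = 1/1.1278 = 0.8867; α₂ = α₁·K2/[H⁺] = 0.004244
α₁ + 2α₂ = 0.8952
DIC = CA / (α₁ + 2α₂) = 2.94 / 0.8952 = 3.28 mmol/kg

DIC = 3.28 mmol/kg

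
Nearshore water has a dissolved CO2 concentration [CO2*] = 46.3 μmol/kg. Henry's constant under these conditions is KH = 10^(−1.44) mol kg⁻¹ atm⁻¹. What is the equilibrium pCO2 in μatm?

KH = 10^(−1.44) = 3.631×10^-2 mol kg⁻¹ atm⁻¹
pCO2 = [CO2*]/KH = 46.3×10^-6 / 3.631×10^-2 = 1.28×10^-3 atm = 1280 μatm

pCO2 = 1280 μatm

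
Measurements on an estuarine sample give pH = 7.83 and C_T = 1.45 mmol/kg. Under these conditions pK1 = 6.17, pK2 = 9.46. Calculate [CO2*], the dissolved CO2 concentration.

α₀ = 1 / (1 + K1/[H⁺] + K1K2/[H⁺]²) = 1 / (1 + 10^+1.66 + 10^+0.03)
   = 1 / (1 + 45.709 + 1.0715) = 1/47.780 = 0.02093
[CO2*] = α₀ × DIC = 0.02093 × 1.45 = 0.0303 mmol/kg

[CO2*] = 0.0303 mmol/kg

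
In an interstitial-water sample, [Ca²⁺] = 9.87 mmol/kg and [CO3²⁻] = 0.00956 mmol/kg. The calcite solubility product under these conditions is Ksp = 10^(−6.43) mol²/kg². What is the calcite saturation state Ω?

Ω = 0.254

Ksp = 10^(−6.43) = 3.715×10^-7
Ω = [Ca²⁺][CO3²⁻]/Ksp = (9.87×10^-3)(0.00956×10^-3) / 3.715×10^-7 = 0.254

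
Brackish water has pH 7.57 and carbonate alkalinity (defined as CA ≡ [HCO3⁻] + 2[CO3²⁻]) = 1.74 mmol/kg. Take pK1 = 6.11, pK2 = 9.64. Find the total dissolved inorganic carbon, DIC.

DIC = 1.78 mmol/kg

CA = [HCO3⁻] + 2[CO3²⁻] = (α₁ + 2α₂)·DIC
At pH 7.57: [H⁺]/K1 = 10^-1.46 = 0.034674, K2/[H⁺] = 10^-2.07 = 0.0085114
α₁ = 1/(1 + 0.034674 + 0.0085114) = 1/1.0432 = 0.9586; α₂ = α₁·K2/[H⁺] = 0.008159
α₁ + 2α₂ = 0.9749
DIC = CA / (α₁ + 2α₂) = 1.74 / 0.9749 = 1.78 mmol/kg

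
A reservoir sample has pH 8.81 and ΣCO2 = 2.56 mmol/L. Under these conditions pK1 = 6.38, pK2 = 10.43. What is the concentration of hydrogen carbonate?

α₁ = 1 / (1 + [H⁺]/K1 + K2/[H⁺]) = 1 / (1 + 10^-2.43 + 10^-1.62)
   = 1 / (1 + 0.0037154 + 0.023988) = 1/1.0277 = 0.9730
[HCO3⁻] = α₁ × DIC = 0.9730 × 2.56 = 2.49 mmol/L

[HCO3⁻] = 2.49 mmol/L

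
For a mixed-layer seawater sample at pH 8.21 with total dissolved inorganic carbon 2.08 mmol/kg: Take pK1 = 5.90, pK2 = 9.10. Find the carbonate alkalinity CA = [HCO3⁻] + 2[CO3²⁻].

CA = [HCO3⁻] + 2[CO3²⁻] = (α₁ + 2α₂)·DIC
At pH 8.21: [H⁺]/K1 = 10^-2.31 = 0.0048978, K2/[H⁺] = 10^-0.89 = 0.12882
α₁ = 1/(1 + 0.0048978 + 0.12882) = 1/1.1337 = 0.8820; α₂ = α₁·K2/[H⁺] = 0.1136
α₁ + 2α₂ = 1.1093
CA = 1.1093 × 2.08 = 2.31 mmol/kg

CA = 2.31 mmol/kg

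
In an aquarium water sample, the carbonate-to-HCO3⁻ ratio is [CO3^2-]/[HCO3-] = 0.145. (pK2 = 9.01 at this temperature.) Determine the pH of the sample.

pH = 8.17

From K2 = [H⁺][CO3^2-]/[HCO3-]:  pH = pK2 + log₁₀([CO3^2-]/[HCO3-])
log₁₀(0.145) = -0.839
pH = 9.01 + (-0.839) = 8.17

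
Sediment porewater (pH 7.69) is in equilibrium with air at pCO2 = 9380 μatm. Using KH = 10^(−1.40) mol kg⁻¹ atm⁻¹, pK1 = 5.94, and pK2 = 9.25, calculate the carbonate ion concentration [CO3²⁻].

[CO3²⁻] = 0.578 mmol/kg

[CO2*] = KH · pCO2 = 10^(−1.40) × 9380×10^-6 = 3.734×10^-4 mol/kg
α₀ = 1/(1 + K1/[H⁺] + K1K2/[H⁺]²) = 1/(1 + 10^+1.75 + 10^+0.19) = 0.01701
DIC = [CO2*]/α₀ = 3.734×10^-4 / 0.01701 = 21.95 mmol/kg
[CO3²⁻] = α₂·DIC; α₂ = 0.02635, so [CO3²⁻] = 0.02635 × 21.95 = 0.578 mmol/kg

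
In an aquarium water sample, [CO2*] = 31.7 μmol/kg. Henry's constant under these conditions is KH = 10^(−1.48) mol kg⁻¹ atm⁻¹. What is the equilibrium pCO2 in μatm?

pCO2 = 957 μatm

KH = 10^(−1.48) = 3.311×10^-2 mol kg⁻¹ atm⁻¹
pCO2 = [CO2*]/KH = 31.7×10^-6 / 3.311×10^-2 = 9.57×10^-4 atm = 957 μatm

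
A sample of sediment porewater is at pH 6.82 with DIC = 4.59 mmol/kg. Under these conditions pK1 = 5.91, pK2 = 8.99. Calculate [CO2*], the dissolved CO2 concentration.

[CO2*] = 0.500 mmol/kg

α₀ = 1 / (1 + K1/[H⁺] + K1K2/[H⁺]²) = 1 / (1 + 10^+0.91 + 10^-1.26)
   = 1 / (1 + 8.1283 + 0.054954) = 1/9.1833 = 0.1089
[CO2*] = α₀ × DIC = 0.1089 × 4.59 = 0.500 mmol/kg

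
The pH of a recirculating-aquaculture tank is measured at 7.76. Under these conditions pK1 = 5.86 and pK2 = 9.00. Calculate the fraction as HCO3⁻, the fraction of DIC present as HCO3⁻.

α₁ = 1 / (1 + [H⁺]/K1 + K2/[H⁺]) = 1 / (1 + 10^-1.90 + 10^-1.24)
   = 1 / (1 + 0.012589 + 0.057544) = 1/1.0701 = 0.9345

α₁ = 0.934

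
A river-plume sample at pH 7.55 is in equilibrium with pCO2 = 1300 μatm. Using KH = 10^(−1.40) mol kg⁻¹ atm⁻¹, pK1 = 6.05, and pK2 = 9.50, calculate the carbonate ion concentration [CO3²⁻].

[CO3²⁻] = 18.4 μmol/kg

[CO2*] = KH · pCO2 = 10^(−1.40) × 1300×10^-6 = 5.175×10^-5 mol/kg
α₀ = 1/(1 + K1/[H⁺] + K1K2/[H⁺]²) = 1/(1 + 10^+1.50 + 10^-0.45) = 0.03032
DIC = [CO2*]/α₀ = 5.175×10^-5 / 0.03032 = 1.707 mmol/kg
[CO3²⁻] = α₂·DIC; α₂ = 0.01076, so [CO3²⁻] = 0.01076 × 1.707 = 0.0184 mmol/kg = 18.4 μmol/kg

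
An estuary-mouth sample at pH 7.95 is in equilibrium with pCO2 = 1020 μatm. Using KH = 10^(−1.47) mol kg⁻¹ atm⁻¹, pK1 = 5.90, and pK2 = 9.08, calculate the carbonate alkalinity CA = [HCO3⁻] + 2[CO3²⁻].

[CO2*] = KH · pCO2 = 10^(−1.47) × 1020×10^-6 = 3.456×10^-5 mol/kg
α₀ = 1/(1 + K1/[H⁺] + K1K2/[H⁺]²) = 1/(1 + 10^+2.05 + 10^+0.92) = 0.008229
DIC = [CO2*]/α₀ = 3.456×10^-5 / 0.008229 = 4.200 mmol/kg
CA = (α₁ + 2α₂)·DIC = (0.9233 + 2×0.06845) × 4.200 = 4.45 mmol/kg

CA = 4.45 mmol/kg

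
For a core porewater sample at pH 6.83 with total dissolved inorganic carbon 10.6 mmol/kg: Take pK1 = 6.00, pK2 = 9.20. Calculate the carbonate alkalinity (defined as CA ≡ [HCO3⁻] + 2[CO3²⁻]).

CA = 9.28 mmol/kg

CA = [HCO3⁻] + 2[CO3²⁻] = (α₁ + 2α₂)·DIC
At pH 6.83: [H⁺]/K1 = 10^-0.83 = 0.14791, K2/[H⁺] = 10^-2.37 = 0.0042658
α₁ = 1/(1 + 0.14791 + 0.0042658) = 1/1.1522 = 0.8679; α₂ = α₁·K2/[H⁺] = 0.003702
α₁ + 2α₂ = 0.8753
CA = 0.8753 × 10.6 = 9.28 mmol/kg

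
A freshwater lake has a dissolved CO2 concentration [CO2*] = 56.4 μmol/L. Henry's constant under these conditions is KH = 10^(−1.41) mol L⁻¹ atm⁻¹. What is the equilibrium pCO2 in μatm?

pCO2 = 1450 μatm

KH = 10^(−1.41) = 3.890×10^-2 mol L⁻¹ atm⁻¹
pCO2 = [CO2*]/KH = 56.4×10^-6 / 3.890×10^-2 = 1.45×10^-3 atm = 1450 μatm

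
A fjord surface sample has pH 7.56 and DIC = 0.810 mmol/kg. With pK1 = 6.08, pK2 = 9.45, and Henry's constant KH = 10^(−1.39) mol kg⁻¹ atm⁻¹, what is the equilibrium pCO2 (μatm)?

pCO2 = 629 μatm

α₀ = 1 / (1 + K1/[H⁺] + K1K2/[H⁺]²) = 1 / (1 + 10^+1.48 + 10^-0.41)
   = 1 / (1 + 30.200 + 0.38905) = 1/31.589 = 0.03166
[CO2*] = α₀ × DIC = 0.03166 × 0.810 = 0.02564 mmol/kg
pCO2 = [CO2*]/KH = 2.564×10^-5 / 4.074×10^-2 = 629 μatm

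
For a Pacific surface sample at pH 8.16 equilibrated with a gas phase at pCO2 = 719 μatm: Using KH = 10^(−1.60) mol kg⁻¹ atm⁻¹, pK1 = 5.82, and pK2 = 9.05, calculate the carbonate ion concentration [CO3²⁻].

[CO2*] = KH · pCO2 = 10^(−1.60) × 719×10^-6 = 1.806×10^-5 mol/kg
α₀ = 1/(1 + K1/[H⁺] + K1K2/[H⁺]²) = 1/(1 + 10^+2.34 + 10^+1.45) = 0.004033
DIC = [CO2*]/α₀ = 1.806×10^-5 / 0.004033 = 4.478 mmol/kg
[CO3²⁻] = α₂·DIC; α₂ = 0.1137, so [CO3²⁻] = 0.1137 × 4.478 = 0.509 mmol/kg

[CO3²⁻] = 0.509 mmol/kg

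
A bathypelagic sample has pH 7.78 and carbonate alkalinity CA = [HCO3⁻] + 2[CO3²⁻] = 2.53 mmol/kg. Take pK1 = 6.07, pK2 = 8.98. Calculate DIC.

DIC = 2.43 mmol/kg

CA = [HCO3⁻] + 2[CO3²⁻] = (α₁ + 2α₂)·DIC
At pH 7.78: [H⁺]/K1 = 10^-1.71 = 0.019498, K2/[H⁺] = 10^-1.20 = 0.063096
α₁ = 1/(1 + 0.019498 + 0.063096) = 1/1.0826 = 0.9237; α₂ = α₁·K2/[H⁺] = 0.05828
α₁ + 2α₂ = 1.0403
DIC = CA / (α₁ + 2α₂) = 2.53 / 1.0403 = 2.43 mmol/kg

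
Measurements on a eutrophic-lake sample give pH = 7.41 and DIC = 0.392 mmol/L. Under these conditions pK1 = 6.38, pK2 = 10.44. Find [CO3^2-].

[CO3²⁻] = 0.334 μmol/L

α₂ = 1 / (1 + [H⁺]/K2 + [H⁺]²/(K1K2)) = 1 / (1 + 10^+3.03 + 10^+2.00)
   = 1 / (1 + 1071.5 + 100.00) = 1/1172.5 = 0.0008529
[CO3²⁻] = α₂ × DIC = 0.0008529 × 0.392 = 0.000334 mmol/L = 0.334 μmol/L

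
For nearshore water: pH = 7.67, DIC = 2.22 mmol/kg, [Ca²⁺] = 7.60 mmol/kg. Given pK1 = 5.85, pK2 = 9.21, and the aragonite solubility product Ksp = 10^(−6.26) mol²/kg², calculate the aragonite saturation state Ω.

Ω = 0.848

α₂ = 1 / (1 + [H⁺]/K2 + [H⁺]²/(K1K2)) = 1 / (1 + 10^+1.54 + 10^-0.28)
   = 1 / (1 + 34.674 + 0.52481) = 1/36.198 = 0.02763
[CO3²⁻] = α₂ × DIC = 0.02763 × 2.22 = 0.06133 mmol/kg
Ksp = 10^(−6.26) = 5.495×10^-7
Ω = [Ca²⁺][CO3²⁻]/Ksp = (7.60×10^-3)(6.133×10^-5) / 5.495×10^-7 = 0.848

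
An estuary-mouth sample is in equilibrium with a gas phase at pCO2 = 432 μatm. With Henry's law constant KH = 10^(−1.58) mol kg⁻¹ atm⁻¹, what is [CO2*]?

KH = 10^(−1.58) = 2.630×10^-2 mol kg⁻¹ atm⁻¹
[CO2*] = KH · pCO2 = 2.630×10^-2 × 432×10^-6 atm = 1.14×10^-5 mol/kg

[CO2*] = 11.4 μmol/kg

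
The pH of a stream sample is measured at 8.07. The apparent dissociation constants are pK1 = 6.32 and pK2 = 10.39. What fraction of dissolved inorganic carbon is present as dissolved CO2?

α₀ = 1 / (1 + K1/[H⁺] + K1K2/[H⁺]²) = 1 / (1 + 10^+1.75 + 10^-0.57)
   = 1 / (1 + 56.234 + 0.26915) = 1/57.503 = 0.01739

α₀ = 0.0174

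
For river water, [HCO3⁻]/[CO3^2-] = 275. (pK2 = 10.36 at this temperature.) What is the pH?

From K2 = [H⁺][CO3^2-]/[HCO3⁻]:  pH = pK2 − log₁₀([HCO3⁻]/[CO3^2-])
log₁₀(275) = +2.439
pH = 10.36 − (+2.439) = 7.92

pH = 7.92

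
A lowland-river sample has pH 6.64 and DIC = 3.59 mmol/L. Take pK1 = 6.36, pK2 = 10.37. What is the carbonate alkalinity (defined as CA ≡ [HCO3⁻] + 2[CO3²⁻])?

CA = 2.35 mmol/L

CA = [HCO3⁻] + 2[CO3²⁻] = (α₁ + 2α₂)·DIC
At pH 6.64: [H⁺]/K1 = 10^-0.28 = 0.52481, K2/[H⁺] = 10^-3.73 = 0.00018621
α₁ = 1/(1 + 0.52481 + 0.00018621) = 1/1.5250 = 0.6557; α₂ = α₁·K2/[H⁺] = 0.0001221
α₁ + 2α₂ = 0.6560
CA = 0.6560 × 3.59 = 2.35 mmol/L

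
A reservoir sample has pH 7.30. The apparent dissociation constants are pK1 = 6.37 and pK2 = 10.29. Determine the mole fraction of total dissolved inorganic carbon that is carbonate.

α₂ = 1 / (1 + [H⁺]/K2 + [H⁺]²/(K1K2)) = 1 / (1 + 10^+2.99 + 10^+2.06)
   = 1 / (1 + 977.24 + 114.82) = 1/1093.1 = 0.0009149

α₂ = 0.000915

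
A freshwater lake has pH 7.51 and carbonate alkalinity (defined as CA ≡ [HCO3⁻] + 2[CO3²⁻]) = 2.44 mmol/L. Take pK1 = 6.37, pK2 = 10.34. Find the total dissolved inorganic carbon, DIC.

CA = [HCO3⁻] + 2[CO3²⁻] = (α₁ + 2α₂)·DIC
At pH 7.51: [H⁺]/K1 = 10^-1.14 = 0.072444, K2/[H⁺] = 10^-2.83 = 0.0014791
α₁ = 1/(1 + 0.072444 + 0.0014791) = 1/1.0739 = 0.9312; α₂ = α₁·K2/[H⁺] = 0.001377
α₁ + 2α₂ = 0.9339
DIC = CA / (α₁ + 2α₂) = 2.44 / 0.9339 = 2.61 mmol/L

DIC = 2.61 mmol/L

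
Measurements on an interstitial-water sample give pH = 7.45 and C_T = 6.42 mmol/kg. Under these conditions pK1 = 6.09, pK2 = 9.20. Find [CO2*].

[CO2*] = 0.264 mmol/kg

α₀ = 1 / (1 + K1/[H⁺] + K1K2/[H⁺]²) = 1 / (1 + 10^+1.36 + 10^-0.39)
   = 1 / (1 + 22.909 + 0.40738) = 1/24.316 = 0.04113
[CO2*] = α₀ × DIC = 0.04113 × 6.42 = 0.264 mmol/kg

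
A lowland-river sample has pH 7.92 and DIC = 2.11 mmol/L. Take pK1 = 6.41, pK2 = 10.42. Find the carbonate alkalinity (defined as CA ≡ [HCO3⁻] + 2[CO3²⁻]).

CA = 2.05 mmol/L

CA = [HCO3⁻] + 2[CO3²⁻] = (α₁ + 2α₂)·DIC
At pH 7.92: [H⁺]/K1 = 10^-1.51 = 0.030903, K2/[H⁺] = 10^-2.50 = 0.0031623
α₁ = 1/(1 + 0.030903 + 0.0031623) = 1/1.0341 = 0.9671; α₂ = α₁·K2/[H⁺] = 0.003058
α₁ + 2α₂ = 0.9732
CA = 0.9732 × 2.11 = 2.05 mmol/L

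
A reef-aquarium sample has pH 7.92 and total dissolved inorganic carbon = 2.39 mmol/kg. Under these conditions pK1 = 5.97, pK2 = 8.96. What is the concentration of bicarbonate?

α₁ = 1 / (1 + [H⁺]/K1 + K2/[H⁺]) = 1 / (1 + 10^-1.95 + 10^-1.04)
   = 1 / (1 + 0.011220 + 0.091201) = 1/1.1024 = 0.9071
[HCO3⁻] = α₁ × DIC = 0.9071 × 2.39 = 2.17 mmol/kg

[HCO3⁻] = 2.17 mmol/kg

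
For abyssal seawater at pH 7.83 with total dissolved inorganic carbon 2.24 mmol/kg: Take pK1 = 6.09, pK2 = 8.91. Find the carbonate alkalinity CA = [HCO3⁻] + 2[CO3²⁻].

CA = [HCO3⁻] + 2[CO3²⁻] = (α₁ + 2α₂)·DIC
At pH 7.83: [H⁺]/K1 = 10^-1.74 = 0.018197, K2/[H⁺] = 10^-1.08 = 0.083176
α₁ = 1/(1 + 0.018197 + 0.083176) = 1/1.1014 = 0.9080; α₂ = α₁·K2/[H⁺] = 0.07552
α₁ + 2α₂ = 1.0590
CA = 1.0590 × 2.24 = 2.37 mmol/kg

CA = 2.37 mmol/kg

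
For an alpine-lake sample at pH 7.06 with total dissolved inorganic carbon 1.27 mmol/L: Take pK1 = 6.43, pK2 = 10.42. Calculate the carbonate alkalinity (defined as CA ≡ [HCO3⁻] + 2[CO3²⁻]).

CA = [HCO3⁻] + 2[CO3²⁻] = (α₁ + 2α₂)·DIC
At pH 7.06: [H⁺]/K1 = 10^-0.63 = 0.23442, K2/[H⁺] = 10^-3.36 = 0.00043652
α₁ = 1/(1 + 0.23442 + 0.00043652) = 1/1.2349 = 0.8098; α₂ = α₁·K2/[H⁺] = 0.0003535
α₁ + 2α₂ = 0.8105
CA = 0.8105 × 1.27 = 1.03 mmol/L

CA = 1.03 mmol/L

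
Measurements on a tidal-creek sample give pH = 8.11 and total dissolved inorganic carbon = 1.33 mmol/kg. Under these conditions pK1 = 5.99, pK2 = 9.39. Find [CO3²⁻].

α₂ = 1 / (1 + [H⁺]/K2 + [H⁺]²/(K1K2)) = 1 / (1 + 10^+1.28 + 10^-0.84)
   = 1 / (1 + 19.055 + 0.14454) = 1/20.199 = 0.04951
[CO3²⁻] = α₂ × DIC = 0.04951 × 1.33 = 0.0658 mmol/kg

[CO3²⁻] = 0.0658 mmol/kg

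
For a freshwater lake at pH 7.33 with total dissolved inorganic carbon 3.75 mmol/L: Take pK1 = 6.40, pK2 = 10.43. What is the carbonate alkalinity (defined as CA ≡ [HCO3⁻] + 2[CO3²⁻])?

CA = 3.36 mmol/L

CA = [HCO3⁻] + 2[CO3²⁻] = (α₁ + 2α₂)·DIC
At pH 7.33: [H⁺]/K1 = 10^-0.93 = 0.11749, K2/[H⁺] = 10^-3.10 = 0.00079433
α₁ = 1/(1 + 0.11749 + 0.00079433) = 1/1.1183 = 0.8942; α₂ = α₁·K2/[H⁺] = 0.0007103
α₁ + 2α₂ = 0.8956
CA = 0.8956 × 3.75 = 3.36 mmol/L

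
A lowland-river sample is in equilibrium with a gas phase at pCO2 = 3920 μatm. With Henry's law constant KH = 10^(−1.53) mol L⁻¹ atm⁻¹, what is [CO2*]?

KH = 10^(−1.53) = 2.951×10^-2 mol L⁻¹ atm⁻¹
[CO2*] = KH · pCO2 = 2.951×10^-2 × 3920×10^-6 atm = 1.16×10^-4 mol/L

[CO2*] = 116 μmol/L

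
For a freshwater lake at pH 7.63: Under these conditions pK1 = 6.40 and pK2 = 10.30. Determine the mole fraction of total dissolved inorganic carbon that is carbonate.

α₂ = 0.00202

α₂ = 1 / (1 + [H⁺]/K2 + [H⁺]²/(K1K2)) = 1 / (1 + 10^+2.67 + 10^+1.44)
   = 1 / (1 + 467.74 + 27.542) = 1/496.28 = 0.002015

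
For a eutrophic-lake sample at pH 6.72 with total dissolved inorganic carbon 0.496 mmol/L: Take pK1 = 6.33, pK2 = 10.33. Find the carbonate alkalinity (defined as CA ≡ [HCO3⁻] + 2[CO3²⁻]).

CA = 0.353 mmol/L

CA = [HCO3⁻] + 2[CO3²⁻] = (α₁ + 2α₂)·DIC
At pH 6.72: [H⁺]/K1 = 10^-0.39 = 0.40738, K2/[H⁺] = 10^-3.61 = 0.00024547
α₁ = 1/(1 + 0.40738 + 0.00024547) = 1/1.4076 = 0.7104; α₂ = α₁·K2/[H⁺] = 0.0001744
α₁ + 2α₂ = 0.7108
CA = 0.7108 × 0.496 = 0.353 mmol/L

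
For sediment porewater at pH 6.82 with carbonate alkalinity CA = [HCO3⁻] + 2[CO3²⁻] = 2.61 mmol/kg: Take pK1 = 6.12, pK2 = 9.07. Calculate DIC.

DIC = 3.11 mmol/kg

CA = [HCO3⁻] + 2[CO3²⁻] = (α₁ + 2α₂)·DIC
At pH 6.82: [H⁺]/K1 = 10^-0.70 = 0.19953, K2/[H⁺] = 10^-2.25 = 0.0056234
α₁ = 1/(1 + 0.19953 + 0.0056234) = 1/1.2051 = 0.8298; α₂ = α₁·K2/[H⁺] = 0.004666
α₁ + 2α₂ = 0.8391
DIC = CA / (α₁ + 2α₂) = 2.61 / 0.8391 = 3.11 mmol/kg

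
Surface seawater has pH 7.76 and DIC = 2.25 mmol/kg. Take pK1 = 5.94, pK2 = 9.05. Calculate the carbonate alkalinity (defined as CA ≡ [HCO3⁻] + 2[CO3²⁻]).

CA = [HCO3⁻] + 2[CO3²⁻] = (α₁ + 2α₂)·DIC
At pH 7.76: [H⁺]/K1 = 10^-1.82 = 0.015136, K2/[H⁺] = 10^-1.29 = 0.051286
α₁ = 1/(1 + 0.015136 + 0.051286) = 1/1.0664 = 0.9377; α₂ = α₁·K2/[H⁺] = 0.04809
α₁ + 2α₂ = 1.0339
CA = 1.0339 × 2.25 = 2.33 mmol/kg

CA = 2.33 mmol/kg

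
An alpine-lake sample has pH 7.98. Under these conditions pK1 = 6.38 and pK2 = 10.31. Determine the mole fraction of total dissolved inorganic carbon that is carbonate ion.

α₂ = 0.00454

α₂ = 1 / (1 + [H⁺]/K2 + [H⁺]²/(K1K2)) = 1 / (1 + 10^+2.33 + 10^+0.73)
   = 1 / (1 + 213.80 + 5.3703) = 1/220.17 = 0.004542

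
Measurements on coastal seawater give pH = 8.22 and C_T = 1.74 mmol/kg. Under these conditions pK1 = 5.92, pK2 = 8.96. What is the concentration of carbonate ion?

[CO3²⁻] = 0.267 mmol/kg

α₂ = 1 / (1 + [H⁺]/K2 + [H⁺]²/(K1K2)) = 1 / (1 + 10^+0.74 + 10^-1.56)
   = 1 / (1 + 5.4954 + 0.027542) = 1/6.5230 = 0.1533
[CO3²⁻] = α₂ × DIC = 0.1533 × 1.74 = 0.267 mmol/kg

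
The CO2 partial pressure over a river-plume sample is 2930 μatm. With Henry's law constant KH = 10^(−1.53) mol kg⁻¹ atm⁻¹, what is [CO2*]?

[CO2*] = 86.5 μmol/kg

KH = 10^(−1.53) = 2.951×10^-2 mol kg⁻¹ atm⁻¹
[CO2*] = KH · pCO2 = 2.951×10^-2 × 2930×10^-6 atm = 8.65×10^-5 mol/kg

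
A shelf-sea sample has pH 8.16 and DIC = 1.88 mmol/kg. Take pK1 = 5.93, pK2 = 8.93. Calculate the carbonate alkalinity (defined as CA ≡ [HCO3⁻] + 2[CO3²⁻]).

CA = 2.14 mmol/kg

CA = [HCO3⁻] + 2[CO3²⁻] = (α₁ + 2α₂)·DIC
At pH 8.16: [H⁺]/K1 = 10^-2.23 = 0.0058884, K2/[H⁺] = 10^-0.77 = 0.16982
α₁ = 1/(1 + 0.0058884 + 0.16982) = 1/1.1757 = 0.8505; α₂ = α₁·K2/[H⁺] = 0.1444
α₁ + 2α₂ = 1.1394
CA = 1.1394 × 1.88 = 2.14 mmol/kg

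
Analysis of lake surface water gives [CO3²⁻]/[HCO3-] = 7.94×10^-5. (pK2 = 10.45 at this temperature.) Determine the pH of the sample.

From K2 = [H⁺][CO3²⁻]/[HCO3-]:  pH = pK2 + log₁₀([CO3²⁻]/[HCO3-])
log₁₀(7.94×10^-5) = -4.100
pH = 10.45 + (-4.100) = 6.35

pH = 6.35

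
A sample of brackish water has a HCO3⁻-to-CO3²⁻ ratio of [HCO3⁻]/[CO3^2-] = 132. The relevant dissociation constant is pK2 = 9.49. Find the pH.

pH = 7.37

From K2 = [H⁺][CO3^2-]/[HCO3⁻]:  pH = pK2 − log₁₀([HCO3⁻]/[CO3^2-])
log₁₀(132) = +2.121
pH = 9.49 − (+2.121) = 7.37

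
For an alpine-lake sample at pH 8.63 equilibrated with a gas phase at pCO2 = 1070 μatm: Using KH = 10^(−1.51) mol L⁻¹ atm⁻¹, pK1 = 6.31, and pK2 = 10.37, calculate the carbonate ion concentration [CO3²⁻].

[CO2*] = KH · pCO2 = 10^(−1.51) × 1070×10^-6 = 3.307×10^-5 mol/L
α₀ = 1/(1 + K1/[H⁺] + K1K2/[H⁺]²) = 1/(1 + 10^+2.32 + 10^+0.58) = 0.004679
DIC = [CO2*]/α₀ = 3.307×10^-5 / 0.004679 = 7.067 mmol/L
[CO3²⁻] = α₂·DIC; α₂ = 0.01779, so [CO3²⁻] = 0.01779 × 7.067 = 0.126 mmol/L

[CO3²⁻] = 0.126 mmol/L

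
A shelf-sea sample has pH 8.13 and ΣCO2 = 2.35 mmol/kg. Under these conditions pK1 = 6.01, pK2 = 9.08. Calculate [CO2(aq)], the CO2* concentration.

[CO2*] = 15.9 μmol/kg

α₀ = 1 / (1 + K1/[H⁺] + K1K2/[H⁺]²) = 1 / (1 + 10^+2.12 + 10^+1.17)
   = 1 / (1 + 131.83 + 14.791) = 1/147.62 = 0.006774
[CO2*] = α₀ × DIC = 0.006774 × 2.35 = 0.0159 mmol/kg = 15.9 μmol/kg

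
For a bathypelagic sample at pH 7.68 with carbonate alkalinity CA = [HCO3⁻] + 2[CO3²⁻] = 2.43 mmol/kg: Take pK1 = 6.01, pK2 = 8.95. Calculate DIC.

DIC = 2.36 mmol/kg

CA = [HCO3⁻] + 2[CO3²⁻] = (α₁ + 2α₂)·DIC
At pH 7.68: [H⁺]/K1 = 10^-1.67 = 0.021380, K2/[H⁺] = 10^-1.27 = 0.053703
α₁ = 1/(1 + 0.021380 + 0.053703) = 1/1.0751 = 0.9302; α₂ = α₁·K2/[H⁺] = 0.04995
α₁ + 2α₂ = 1.0301
DIC = CA / (α₁ + 2α₂) = 2.43 / 1.0301 = 2.36 mmol/kg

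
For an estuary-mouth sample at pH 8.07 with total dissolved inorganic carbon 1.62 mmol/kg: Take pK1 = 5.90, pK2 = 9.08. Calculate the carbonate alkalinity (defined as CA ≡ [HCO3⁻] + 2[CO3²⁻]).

CA = [HCO3⁻] + 2[CO3²⁻] = (α₁ + 2α₂)·DIC
At pH 8.07: [H⁺]/K1 = 10^-2.17 = 0.0067608, K2/[H⁺] = 10^-1.01 = 0.097724
α₁ = 1/(1 + 0.0067608 + 0.097724) = 1/1.1045 = 0.9054; α₂ = α₁·K2/[H⁺] = 0.08848
α₁ + 2α₂ = 1.0824
CA = 1.0824 × 1.62 = 1.75 mmol/kg

CA = 1.75 mmol/kg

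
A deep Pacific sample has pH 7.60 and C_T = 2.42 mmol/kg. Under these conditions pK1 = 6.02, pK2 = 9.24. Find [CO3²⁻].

[CO3²⁻] = 0.0528 mmol/kg

α₂ = 1 / (1 + [H⁺]/K2 + [H⁺]²/(K1K2)) = 1 / (1 + 10^+1.64 + 10^+0.06)
   = 1 / (1 + 43.652 + 1.1482) = 1/45.800 = 0.02183
[CO3²⁻] = α₂ × DIC = 0.02183 × 2.42 = 0.0528 mmol/kg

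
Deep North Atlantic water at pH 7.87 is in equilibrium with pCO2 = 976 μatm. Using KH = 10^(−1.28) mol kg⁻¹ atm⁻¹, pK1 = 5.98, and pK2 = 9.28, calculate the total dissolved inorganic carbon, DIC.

[CO2*] = KH · pCO2 = 10^(−1.28) × 976×10^-6 = 5.122×10^-5 mol/kg
α₀ = 1/(1 + K1/[H⁺] + K1K2/[H⁺]²) = 1/(1 + 10^+1.89 + 10^+0.48) = 0.01225
DIC = [CO2*]/α₀ = 5.122×10^-5 / 0.01225 = 4.18 mmol/kg

DIC = 4.18 mmol/kg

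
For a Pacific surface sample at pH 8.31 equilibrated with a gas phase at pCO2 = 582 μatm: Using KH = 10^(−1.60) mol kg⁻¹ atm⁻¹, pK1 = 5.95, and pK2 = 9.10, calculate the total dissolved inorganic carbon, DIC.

[CO2*] = KH · pCO2 = 10^(−1.60) × 582×10^-6 = 1.462×10^-5 mol/kg
α₀ = 1/(1 + K1/[H⁺] + K1K2/[H⁺]²) = 1/(1 + 10^+2.36 + 10^+1.57) = 0.003742
DIC = [CO2*]/α₀ = 1.462×10^-5 / 0.003742 = 3.91 mmol/kg

DIC = 3.91 mmol/kg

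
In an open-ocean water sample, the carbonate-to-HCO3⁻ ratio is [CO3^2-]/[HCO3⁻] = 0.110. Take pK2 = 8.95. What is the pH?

pH = 7.99

From K2 = [H⁺][CO3^2-]/[HCO3⁻]:  pH = pK2 + log₁₀([CO3^2-]/[HCO3⁻])
log₁₀(0.110) = -0.959
pH = 8.95 + (-0.959) = 7.99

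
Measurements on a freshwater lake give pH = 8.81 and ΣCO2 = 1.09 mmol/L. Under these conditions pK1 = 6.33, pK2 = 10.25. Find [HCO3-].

[HCO3⁻] = 1.05 mmol/L

α₁ = 1 / (1 + [H⁺]/K1 + K2/[H⁺]) = 1 / (1 + 10^-2.48 + 10^-1.44)
   = 1 / (1 + 0.0033113 + 0.036308) = 1/1.0396 = 0.9619
[HCO3⁻] = α₁ × DIC = 0.9619 × 1.09 = 1.05 mmol/L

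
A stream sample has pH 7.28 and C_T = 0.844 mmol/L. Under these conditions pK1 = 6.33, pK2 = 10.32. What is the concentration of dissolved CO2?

α₀ = 1 / (1 + K1/[H⁺] + K1K2/[H⁺]²) = 1 / (1 + 10^+0.95 + 10^-2.09)
   = 1 / (1 + 8.9125 + 0.0081283) = 1/9.9206 = 0.1008
[CO2*] = α₀ × DIC = 0.1008 × 0.844 = 0.0851 mmol/L

[CO2*] = 0.0851 mmol/L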